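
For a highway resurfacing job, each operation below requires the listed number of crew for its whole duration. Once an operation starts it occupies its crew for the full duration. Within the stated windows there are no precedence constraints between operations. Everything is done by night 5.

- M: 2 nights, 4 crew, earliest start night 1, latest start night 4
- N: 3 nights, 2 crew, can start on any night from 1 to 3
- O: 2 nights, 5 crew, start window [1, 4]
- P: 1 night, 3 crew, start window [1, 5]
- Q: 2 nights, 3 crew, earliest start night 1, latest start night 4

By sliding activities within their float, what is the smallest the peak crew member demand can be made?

7

Early-start (M@1, N@1, O@1, P@1, Q@1) gives peak 17: n1:17  n2:14  n3:2  n4:0  n5:0.
Shift N→3, O→3, P→5.
Schedule M@1, N@3, O@3, P@5, Q@1: n1:7  n2:7  n3:7  n4:7  n5:5 — peak 7.
Total crew member-nights = 33 over 5 nights ⇒ peak ≥ ⌈33/5⌉ = 7, so 7 is optimal.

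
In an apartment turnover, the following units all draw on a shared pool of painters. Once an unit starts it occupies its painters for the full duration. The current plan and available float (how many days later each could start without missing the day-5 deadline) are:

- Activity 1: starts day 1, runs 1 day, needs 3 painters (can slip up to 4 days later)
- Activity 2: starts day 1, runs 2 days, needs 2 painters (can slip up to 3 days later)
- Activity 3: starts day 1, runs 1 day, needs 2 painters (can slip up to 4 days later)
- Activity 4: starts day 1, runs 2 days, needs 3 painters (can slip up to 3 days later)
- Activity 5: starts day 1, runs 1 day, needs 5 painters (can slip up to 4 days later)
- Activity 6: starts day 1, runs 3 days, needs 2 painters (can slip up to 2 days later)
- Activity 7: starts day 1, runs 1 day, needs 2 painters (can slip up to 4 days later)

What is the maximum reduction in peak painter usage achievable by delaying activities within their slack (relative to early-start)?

13

Early-start peak: d1:19  d2:7  d3:2  d4:0  d5:0 ⇒ 19.
Leveled (Activity 1@1, Activity 2@3, Activity 3@3, Activity 4@1, Activity 5@5, Activity 6@2, Activity 7@4): d1:6  d2:5  d3:6  d4:6  d5:5 ⇒ 6.
Reduction 19 − 6 = 13.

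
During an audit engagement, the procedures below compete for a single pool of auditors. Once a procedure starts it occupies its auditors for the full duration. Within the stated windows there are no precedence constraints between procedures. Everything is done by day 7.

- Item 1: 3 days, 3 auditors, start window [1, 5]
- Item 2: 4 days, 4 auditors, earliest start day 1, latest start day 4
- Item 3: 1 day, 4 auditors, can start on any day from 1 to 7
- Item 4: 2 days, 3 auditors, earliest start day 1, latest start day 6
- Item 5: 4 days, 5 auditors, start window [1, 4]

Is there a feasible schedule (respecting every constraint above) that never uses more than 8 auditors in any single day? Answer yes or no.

The minimum achievable peak is 9; 8 < 9, so no feasible schedule stays within the cap.

no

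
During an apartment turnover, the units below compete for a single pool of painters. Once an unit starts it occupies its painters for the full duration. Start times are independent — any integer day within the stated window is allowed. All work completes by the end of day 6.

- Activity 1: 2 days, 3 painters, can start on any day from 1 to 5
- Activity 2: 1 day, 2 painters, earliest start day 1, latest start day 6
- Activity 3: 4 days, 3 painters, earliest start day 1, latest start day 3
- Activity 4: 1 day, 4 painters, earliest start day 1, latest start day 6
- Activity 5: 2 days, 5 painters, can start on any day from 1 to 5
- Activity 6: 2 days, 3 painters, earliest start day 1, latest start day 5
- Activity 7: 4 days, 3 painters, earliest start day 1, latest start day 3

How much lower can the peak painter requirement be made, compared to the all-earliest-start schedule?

Early-start peak: d1:23  d2:17  d3:6  d4:6  d5:0  d6:0 ⇒ 23.
Leveled (Activity 1@1, Activity 2@1, Activity 3@1, Activity 4@6, Activity 5@5, Activity 6@3, Activity 7@2): d1:8  d2:9  d3:9  d4:9  d5:8  d6:9 ⇒ 9.
Reduction 23 − 9 = 14.

14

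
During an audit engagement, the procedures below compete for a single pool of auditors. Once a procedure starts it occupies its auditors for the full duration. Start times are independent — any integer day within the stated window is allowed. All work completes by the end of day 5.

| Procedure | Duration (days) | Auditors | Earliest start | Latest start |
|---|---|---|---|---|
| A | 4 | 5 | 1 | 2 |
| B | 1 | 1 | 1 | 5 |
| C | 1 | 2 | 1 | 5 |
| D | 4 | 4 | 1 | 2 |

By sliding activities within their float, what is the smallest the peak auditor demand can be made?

Early-start (A@1, B@1, C@1, D@1) gives peak 12: d1:12  d2:9  d3:9  d4:9  d5:0.
Shift D→2.
Schedule A@1, B@1, C@1, D@2: d1:8  d2:9  d3:9  d4:9  d5:4 — peak 9.

9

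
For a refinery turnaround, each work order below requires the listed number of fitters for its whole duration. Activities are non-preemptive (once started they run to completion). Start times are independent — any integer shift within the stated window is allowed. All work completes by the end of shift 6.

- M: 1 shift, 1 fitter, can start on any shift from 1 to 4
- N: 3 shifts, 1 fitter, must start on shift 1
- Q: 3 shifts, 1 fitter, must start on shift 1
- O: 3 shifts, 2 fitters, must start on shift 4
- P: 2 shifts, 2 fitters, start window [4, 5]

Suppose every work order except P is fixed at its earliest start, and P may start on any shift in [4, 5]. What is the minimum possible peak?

P@4: s1:3  s2:2  s3:2  s4:4  s5:4  s6:2 → peak 4
P@5: s1:3  s2:2  s3:2  s4:2  s5:4  s6:4 → peak 4
Best is P@4, peak 4.

4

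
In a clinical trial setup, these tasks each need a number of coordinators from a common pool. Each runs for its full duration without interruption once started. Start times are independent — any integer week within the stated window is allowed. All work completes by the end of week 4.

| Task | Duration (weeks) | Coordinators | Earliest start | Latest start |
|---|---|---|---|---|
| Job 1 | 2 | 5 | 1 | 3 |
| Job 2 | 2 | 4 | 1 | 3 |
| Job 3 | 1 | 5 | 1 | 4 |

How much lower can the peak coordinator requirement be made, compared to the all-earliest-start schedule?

Early-start peak: w1:14  w2:9  w3:0  w4:0 ⇒ 14.
Leveled (Job 1@1, Job 2@1, Job 3@3): w1:9  w2:9  w3:5  w4:0 ⇒ 9.
Reduction 14 − 9 = 5.

5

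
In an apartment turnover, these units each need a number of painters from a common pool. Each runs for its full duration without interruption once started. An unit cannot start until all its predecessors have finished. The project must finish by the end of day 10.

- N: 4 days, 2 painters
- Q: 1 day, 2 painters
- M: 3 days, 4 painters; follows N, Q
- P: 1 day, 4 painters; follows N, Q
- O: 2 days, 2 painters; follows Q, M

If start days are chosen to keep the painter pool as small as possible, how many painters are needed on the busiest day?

4

Early-start (N@1, Q@1, M@5, P@5, O@8) gives peak 8: d1:4  d2:2  d3:2  d4:2  d5:8  d6:4  d7:4  d8:2  d9:2  d10:0.
Shift P→8, O→9.
Schedule N@1, Q@1, M@5, P@8, O@9: d1:4  d2:2  d3:2  d4:2  d5:4  d6:4  d7:4  d8:4  d9:2  d10:2 — peak 4.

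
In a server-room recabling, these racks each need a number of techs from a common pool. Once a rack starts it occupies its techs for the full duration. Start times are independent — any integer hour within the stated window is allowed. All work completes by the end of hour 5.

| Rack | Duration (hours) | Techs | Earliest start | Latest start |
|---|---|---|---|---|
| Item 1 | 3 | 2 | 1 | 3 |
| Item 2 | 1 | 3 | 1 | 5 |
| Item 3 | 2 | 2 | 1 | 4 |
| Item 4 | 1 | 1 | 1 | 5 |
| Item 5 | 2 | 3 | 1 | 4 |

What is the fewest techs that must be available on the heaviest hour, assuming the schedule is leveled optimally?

5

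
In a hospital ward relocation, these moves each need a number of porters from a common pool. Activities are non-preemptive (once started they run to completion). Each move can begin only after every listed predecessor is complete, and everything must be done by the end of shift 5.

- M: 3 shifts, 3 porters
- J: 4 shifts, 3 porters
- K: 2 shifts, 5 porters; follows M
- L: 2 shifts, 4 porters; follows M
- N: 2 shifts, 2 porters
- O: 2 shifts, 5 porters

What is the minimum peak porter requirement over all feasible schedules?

13

Schedule M@1, J@1, K@4, L@4, N@1, O@1: s1:13  s2:13  s3:6  s4:12  s5:9 — peak 13.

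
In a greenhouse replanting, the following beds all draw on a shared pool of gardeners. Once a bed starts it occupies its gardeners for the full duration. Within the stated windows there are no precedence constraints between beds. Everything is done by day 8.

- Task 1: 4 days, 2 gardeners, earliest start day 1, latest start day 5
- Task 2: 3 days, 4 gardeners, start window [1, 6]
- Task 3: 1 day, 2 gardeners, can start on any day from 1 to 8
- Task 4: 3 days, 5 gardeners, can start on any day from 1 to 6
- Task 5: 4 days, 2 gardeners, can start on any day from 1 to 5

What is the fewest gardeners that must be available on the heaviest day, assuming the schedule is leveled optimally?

7

Early-start (Task 1@1, Task 2@1, Task 3@1, Task 4@1, Task 5@1) gives peak 15: d1:15  d2:13  d3:13  d4:4  d5:0  d6:0  d7:0  d8:0.
Shift Task 3→4, Task 4→5, Task 5→4.
Schedule Task 1@1, Task 2@1, Task 3@4, Task 4@5, Task 5@4: d1:6  d2:6  d3:6  d4:6  d5:7  d6:7  d7:7  d8:0 — peak 7.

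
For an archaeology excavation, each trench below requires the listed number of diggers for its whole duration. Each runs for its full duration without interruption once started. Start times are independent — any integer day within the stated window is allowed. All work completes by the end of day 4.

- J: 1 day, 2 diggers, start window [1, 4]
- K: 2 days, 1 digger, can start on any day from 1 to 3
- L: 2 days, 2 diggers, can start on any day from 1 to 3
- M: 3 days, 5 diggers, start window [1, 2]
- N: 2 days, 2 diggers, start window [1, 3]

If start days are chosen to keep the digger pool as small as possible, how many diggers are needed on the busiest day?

8

Early-start (J@1, K@1, L@1, M@1, N@1) gives peak 12: d1:12  d2:10  d3:5  d4:0.
Shift M→2, N→3.
Schedule J@1, K@1, L@1, M@2, N@3: d1:5  d2:8  d3:7  d4:7 — peak 8.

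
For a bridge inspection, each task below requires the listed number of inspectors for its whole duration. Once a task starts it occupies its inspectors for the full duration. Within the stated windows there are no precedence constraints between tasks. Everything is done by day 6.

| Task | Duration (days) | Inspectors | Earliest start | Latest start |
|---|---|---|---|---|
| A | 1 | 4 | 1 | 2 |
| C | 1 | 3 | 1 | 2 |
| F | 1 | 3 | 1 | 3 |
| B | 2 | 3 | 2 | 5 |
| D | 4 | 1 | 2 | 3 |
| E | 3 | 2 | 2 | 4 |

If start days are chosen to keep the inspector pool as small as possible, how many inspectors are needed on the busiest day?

Early-start (A@1, C@1, F@1, B@2, D@2, E@2) gives peak 10: d1:10  d2:6  d3:6  d4:3  d5:1  d6:0.
Shift C→2, F→2, B→3, D→3, E→3.
Schedule A@1, C@2, F@2, B@3, D@3, E@3: d1:4  d2:6  d3:6  d4:6  d5:3  d6:1 — peak 6.

6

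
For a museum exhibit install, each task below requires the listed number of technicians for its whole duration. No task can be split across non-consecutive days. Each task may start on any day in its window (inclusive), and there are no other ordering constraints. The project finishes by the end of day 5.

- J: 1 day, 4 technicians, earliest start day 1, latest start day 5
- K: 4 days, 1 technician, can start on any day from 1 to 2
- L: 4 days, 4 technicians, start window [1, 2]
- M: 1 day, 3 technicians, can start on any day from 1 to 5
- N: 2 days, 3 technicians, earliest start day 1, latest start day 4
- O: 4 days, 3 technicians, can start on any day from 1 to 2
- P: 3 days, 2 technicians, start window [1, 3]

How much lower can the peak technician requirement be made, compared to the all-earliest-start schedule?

Early-start peak: d1:20  d2:13  d3:10  d4:8  d5:0 ⇒ 20.
Leveled (J@1, K@1, L@1, M@5, N@4, O@2, P@1): d1:11  d2:10  d3:10  d4:11  d5:9 ⇒ 11.
Reduction 20 − 11 = 9.

9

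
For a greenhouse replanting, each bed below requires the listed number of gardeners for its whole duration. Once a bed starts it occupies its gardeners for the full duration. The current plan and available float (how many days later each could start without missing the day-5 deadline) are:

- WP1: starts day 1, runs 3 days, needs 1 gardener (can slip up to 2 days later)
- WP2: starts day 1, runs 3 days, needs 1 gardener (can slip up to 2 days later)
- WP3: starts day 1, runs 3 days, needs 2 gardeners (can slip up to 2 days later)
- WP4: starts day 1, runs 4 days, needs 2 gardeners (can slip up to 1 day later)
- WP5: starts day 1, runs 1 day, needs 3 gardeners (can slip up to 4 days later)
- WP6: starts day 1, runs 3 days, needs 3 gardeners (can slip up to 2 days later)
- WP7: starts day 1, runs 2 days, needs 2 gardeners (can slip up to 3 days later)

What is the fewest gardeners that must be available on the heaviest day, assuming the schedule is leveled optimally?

9

Early-start (WP1@1, WP2@1, WP3@1, WP4@1, WP5@1, WP6@1, WP7@1) gives peak 14: d1:14  d2:11  d3:9  d4:2  d5:0.
Shift WP6→2, WP7→4.
Schedule WP1@1, WP2@1, WP3@1, WP4@1, WP5@1, WP6@2, WP7@4: d1:9  d2:9  d3:9  d4:7  d5:2 — peak 9.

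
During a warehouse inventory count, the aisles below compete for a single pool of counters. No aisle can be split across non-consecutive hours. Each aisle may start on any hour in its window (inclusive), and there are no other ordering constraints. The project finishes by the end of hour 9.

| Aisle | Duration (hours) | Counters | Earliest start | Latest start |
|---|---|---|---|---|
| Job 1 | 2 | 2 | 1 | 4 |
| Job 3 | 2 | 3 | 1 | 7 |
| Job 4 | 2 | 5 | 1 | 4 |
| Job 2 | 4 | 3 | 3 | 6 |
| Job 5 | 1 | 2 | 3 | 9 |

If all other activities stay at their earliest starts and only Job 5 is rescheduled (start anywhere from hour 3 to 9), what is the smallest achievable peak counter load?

Job 5@3: h1:10  h2:10  h3:5  h4:3  h5:3  h6:3  h7:0  h8:0  h9:0 → peak 10
Job 5@4: h1:10  h2:10  h3:3  h4:5  h5:3  h6:3  h7:0  h8:0  h9:0 → peak 10
Job 5@5: h1:10  h2:10  h3:3  h4:3  h5:5  h6:3  h7:0  h8:0  h9:0 → peak 10
Job 5@6: h1:10  h2:10  h3:3  h4:3  h5:3  h6:5  h7:0  h8:0  h9:0 → peak 10
Job 5@7: h1:10  h2:10  h3:3  h4:3  h5:3  h6:3  h7:2  h8:0  h9:0 → peak 10
Job 5@8: h1:10  h2:10  h3:3  h4:3  h5:3  h6:3  h7:0  h8:2  h9:0 → peak 10
Job 5@9: h1:10  h2:10  h3:3  h4:3  h5:3  h6:3  h7:0  h8:0  h9:2 → peak 10
Best is Job 5@3, peak 10.

10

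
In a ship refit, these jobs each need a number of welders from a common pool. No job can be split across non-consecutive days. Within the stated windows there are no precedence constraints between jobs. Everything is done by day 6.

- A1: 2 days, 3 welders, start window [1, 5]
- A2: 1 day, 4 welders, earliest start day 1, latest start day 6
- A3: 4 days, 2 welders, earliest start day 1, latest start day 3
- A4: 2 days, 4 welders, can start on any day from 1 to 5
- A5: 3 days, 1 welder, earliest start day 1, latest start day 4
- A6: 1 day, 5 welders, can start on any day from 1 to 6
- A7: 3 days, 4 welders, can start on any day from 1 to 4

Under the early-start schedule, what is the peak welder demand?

Early-start schedule: A1@1, A2@1, A3@1, A4@1, A5@1, A6@1, A7@1.
Load per day: day 1: 23, day 2: 14, day 3: 7, day 4: 2, day 5: 0, day 6: 0.
Peak is 23.

23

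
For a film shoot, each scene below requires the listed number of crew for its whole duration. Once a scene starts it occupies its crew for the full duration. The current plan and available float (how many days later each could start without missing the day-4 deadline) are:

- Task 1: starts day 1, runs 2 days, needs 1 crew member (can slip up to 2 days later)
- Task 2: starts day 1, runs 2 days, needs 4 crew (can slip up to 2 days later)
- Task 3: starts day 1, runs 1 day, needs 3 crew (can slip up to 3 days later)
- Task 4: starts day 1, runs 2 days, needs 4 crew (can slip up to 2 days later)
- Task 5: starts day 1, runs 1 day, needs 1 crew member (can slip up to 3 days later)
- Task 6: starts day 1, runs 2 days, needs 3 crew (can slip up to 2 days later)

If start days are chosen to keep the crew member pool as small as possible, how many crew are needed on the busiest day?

Early-start (Task 1@1, Task 2@1, Task 3@1, Task 4@1, Task 5@1, Task 6@1) gives peak 16: d1:16  d2:12  d3:0  d4:0.
Shift Task 4→3, Task 5→2, Task 6→3.
Schedule Task 1@1, Task 2@1, Task 3@1, Task 4@3, Task 5@2, Task 6@3: d1:8  d2:6  d3:7  d4:7 — peak 8.

8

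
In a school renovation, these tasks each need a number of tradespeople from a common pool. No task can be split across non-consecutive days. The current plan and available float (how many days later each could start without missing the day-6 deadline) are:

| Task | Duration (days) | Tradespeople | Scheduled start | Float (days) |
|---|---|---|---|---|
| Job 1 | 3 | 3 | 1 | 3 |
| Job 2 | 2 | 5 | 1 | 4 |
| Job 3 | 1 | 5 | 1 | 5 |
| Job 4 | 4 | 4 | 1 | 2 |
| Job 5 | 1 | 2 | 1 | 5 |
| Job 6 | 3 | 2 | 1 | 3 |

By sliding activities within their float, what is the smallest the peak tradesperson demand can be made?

9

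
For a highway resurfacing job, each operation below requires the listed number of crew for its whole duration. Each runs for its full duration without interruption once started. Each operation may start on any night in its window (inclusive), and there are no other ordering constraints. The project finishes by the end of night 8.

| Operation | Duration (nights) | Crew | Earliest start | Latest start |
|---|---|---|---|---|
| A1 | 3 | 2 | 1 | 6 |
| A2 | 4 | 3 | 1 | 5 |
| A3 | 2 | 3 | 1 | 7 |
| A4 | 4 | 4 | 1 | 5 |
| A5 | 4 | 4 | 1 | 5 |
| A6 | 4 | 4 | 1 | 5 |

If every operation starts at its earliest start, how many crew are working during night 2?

20

At early start, night 2 has: A1, A2, A3, A4, A5, A6.
Demand: 2 + 3 + 3 + 4 + 4 + 4 = 20.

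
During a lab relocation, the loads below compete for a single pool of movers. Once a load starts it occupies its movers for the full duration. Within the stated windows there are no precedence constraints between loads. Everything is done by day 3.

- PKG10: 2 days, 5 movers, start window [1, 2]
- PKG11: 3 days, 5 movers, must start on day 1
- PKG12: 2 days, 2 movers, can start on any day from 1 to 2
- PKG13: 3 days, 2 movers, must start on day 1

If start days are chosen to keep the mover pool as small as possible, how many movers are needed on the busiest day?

Schedule PKG10@1, PKG11@1, PKG12@1, PKG13@1: d1:14  d2:14  d3:7 — peak 14.
No arrangement of the 4 feasible schedules does better.

14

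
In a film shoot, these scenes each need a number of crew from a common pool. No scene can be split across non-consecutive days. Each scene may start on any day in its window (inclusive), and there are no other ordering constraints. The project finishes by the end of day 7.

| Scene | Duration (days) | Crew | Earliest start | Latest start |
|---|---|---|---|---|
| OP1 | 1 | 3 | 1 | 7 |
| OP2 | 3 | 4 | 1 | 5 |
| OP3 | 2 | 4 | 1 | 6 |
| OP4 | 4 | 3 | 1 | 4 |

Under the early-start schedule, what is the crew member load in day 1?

At early start, day 1 has: OP1, OP2, OP3, OP4.
Demand: 3 + 4 + 4 + 3 = 14.

14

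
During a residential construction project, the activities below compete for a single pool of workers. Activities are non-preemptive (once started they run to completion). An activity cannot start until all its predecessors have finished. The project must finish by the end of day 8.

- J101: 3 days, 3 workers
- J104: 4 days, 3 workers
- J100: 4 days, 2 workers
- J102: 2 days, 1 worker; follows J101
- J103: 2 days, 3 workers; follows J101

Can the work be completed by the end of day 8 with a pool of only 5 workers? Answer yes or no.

no

The minimum achievable peak is 6; 5 < 6, so no feasible schedule stays within the cap.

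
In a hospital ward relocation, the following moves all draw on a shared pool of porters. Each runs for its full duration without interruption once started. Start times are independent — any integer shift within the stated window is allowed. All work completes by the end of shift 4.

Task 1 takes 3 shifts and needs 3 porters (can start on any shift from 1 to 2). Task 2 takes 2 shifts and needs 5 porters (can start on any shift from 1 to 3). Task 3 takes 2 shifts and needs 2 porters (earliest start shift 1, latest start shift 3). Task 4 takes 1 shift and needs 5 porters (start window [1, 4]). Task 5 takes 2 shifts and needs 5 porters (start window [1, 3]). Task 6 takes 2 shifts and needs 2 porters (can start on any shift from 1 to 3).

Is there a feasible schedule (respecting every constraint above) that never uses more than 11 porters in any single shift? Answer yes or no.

no

The minimum achievable peak is 12; 11 < 12, so no feasible schedule stays within the cap.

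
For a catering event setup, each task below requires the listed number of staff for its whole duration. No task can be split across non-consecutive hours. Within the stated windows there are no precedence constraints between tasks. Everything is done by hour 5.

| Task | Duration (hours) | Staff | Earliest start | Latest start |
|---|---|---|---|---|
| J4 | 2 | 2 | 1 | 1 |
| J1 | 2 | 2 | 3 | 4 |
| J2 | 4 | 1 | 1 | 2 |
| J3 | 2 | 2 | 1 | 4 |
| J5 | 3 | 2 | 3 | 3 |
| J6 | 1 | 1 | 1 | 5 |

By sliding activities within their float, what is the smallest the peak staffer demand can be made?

5

Early-start (J4@1, J1@3, J2@1, J3@1, J5@3, J6@1) gives peak 6: h1:6  h2:5  h3:5  h4:5  h5:2.
Shift J6→5.
Schedule J4@1, J1@3, J2@1, J3@1, J5@3, J6@5: h1:5  h2:5  h3:5  h4:5  h5:3 — peak 5.
Total staffer-hours = 23 over 5 hours ⇒ peak ≥ ⌈23/5⌉ = 5, so 5 is optimal.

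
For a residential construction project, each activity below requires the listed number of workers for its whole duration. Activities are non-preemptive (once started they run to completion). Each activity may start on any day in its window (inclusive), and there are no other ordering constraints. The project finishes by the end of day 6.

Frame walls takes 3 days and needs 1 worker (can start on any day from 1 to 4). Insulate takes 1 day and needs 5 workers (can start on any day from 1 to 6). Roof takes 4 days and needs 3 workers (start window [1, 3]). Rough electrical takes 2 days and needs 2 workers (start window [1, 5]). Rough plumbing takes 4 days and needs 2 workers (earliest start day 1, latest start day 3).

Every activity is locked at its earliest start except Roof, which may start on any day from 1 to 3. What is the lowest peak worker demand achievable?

10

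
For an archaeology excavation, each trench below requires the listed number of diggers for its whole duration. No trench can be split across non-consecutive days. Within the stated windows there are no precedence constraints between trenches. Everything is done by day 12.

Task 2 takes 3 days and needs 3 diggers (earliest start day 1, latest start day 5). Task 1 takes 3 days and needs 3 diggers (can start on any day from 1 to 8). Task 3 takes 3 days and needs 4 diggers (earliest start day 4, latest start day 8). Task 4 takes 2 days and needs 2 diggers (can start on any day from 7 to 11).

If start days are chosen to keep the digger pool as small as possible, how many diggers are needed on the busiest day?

4

Early-start (Task 2@1, Task 1@1, Task 3@4, Task 4@7) gives peak 6: d1:6  d2:6  d3:6  d4:4  d5:4  d6:4  d7:2  d8:2  d9:0  d10:0  d11:0  d12:0.
Shift Task 1→4, Task 3→7, Task 4→10.
Schedule Task 2@1, Task 1@4, Task 3@7, Task 4@10: d1:3  d2:3  d3:3  d4:3  d5:3  d6:3  d7:4  d8:4  d9:4  d10:2  d11:2  d12:0 — peak 4.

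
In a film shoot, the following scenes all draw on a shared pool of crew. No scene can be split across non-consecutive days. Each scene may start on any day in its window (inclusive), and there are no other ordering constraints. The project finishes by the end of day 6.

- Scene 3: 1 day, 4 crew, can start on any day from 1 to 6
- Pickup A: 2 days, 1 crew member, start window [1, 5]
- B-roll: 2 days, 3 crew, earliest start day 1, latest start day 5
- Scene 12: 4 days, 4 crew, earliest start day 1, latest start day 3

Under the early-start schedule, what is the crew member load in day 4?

4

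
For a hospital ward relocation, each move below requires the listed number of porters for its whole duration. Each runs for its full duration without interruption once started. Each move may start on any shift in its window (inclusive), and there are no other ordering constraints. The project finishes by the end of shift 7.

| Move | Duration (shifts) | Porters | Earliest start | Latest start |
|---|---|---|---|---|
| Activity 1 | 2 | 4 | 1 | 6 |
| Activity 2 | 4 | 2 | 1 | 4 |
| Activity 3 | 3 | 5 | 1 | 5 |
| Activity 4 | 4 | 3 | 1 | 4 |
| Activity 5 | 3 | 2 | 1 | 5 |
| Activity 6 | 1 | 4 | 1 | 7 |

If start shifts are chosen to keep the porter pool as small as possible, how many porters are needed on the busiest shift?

Early-start (Activity 1@1, Activity 2@1, Activity 3@1, Activity 4@1, Activity 5@1, Activity 6@1) gives peak 20: s1:20  s2:16  s3:12  s4:5  s5:0  s6:0  s7:0.
Shift Activity 3→5, Activity 4→4, Activity 6→3.
Schedule Activity 1@1, Activity 2@1, Activity 3@5, Activity 4@4, Activity 5@1, Activity 6@3: s1:8  s2:8  s3:8  s4:5  s5:8  s6:8  s7:8 — peak 8.
Total porter-shifts = 53 over 7 shifts ⇒ peak ≥ ⌈53/7⌉ = 8, so 8 is optimal.

8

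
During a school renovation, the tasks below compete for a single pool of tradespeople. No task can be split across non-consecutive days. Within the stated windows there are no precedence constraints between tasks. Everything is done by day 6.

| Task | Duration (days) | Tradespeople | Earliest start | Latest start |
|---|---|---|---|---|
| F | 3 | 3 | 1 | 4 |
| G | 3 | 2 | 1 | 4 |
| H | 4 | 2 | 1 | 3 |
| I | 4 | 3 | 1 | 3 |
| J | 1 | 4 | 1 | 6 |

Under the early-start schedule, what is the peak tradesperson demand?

14

Early-start schedule: F@1, G@1, H@1, I@1, J@1.
Load per day: day 1: 14, day 2: 10, day 3: 10, day 4: 5, day 5: 0, day 6: 0.
Peak is 14.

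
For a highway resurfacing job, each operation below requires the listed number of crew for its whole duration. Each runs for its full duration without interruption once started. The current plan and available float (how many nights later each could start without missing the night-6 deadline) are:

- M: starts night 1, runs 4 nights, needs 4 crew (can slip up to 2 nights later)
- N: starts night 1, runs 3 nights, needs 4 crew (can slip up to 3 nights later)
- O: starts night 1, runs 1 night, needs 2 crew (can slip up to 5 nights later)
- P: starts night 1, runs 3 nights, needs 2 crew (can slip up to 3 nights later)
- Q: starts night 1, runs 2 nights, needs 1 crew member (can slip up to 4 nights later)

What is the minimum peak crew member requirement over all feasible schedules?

8

Early-start (M@1, N@1, O@1, P@1, Q@1) gives peak 13: n1:13  n2:11  n3:10  n4:4  n5:0  n6:0.
Shift O→4, P→4, Q→5.
Schedule M@1, N@1, O@4, P@4, Q@5: n1:8  n2:8  n3:8  n4:8  n5:3  n6:3 — peak 8.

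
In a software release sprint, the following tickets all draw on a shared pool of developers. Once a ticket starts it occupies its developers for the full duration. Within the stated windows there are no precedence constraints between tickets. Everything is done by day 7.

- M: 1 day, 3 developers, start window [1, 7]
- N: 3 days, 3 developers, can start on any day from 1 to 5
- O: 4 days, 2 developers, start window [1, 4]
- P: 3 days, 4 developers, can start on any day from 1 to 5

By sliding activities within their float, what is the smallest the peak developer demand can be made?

5

Early-start (M@1, N@1, O@1, P@1) gives peak 12: d1:12  d2:9  d3:9  d4:2  d5:0  d6:0  d7:0.
Shift N→2, P→5.
Schedule M@1, N@2, O@1, P@5: d1:5  d2:5  d3:5  d4:5  d5:4  d6:4  d7:4 — peak 5.
Total developer-days = 32 over 7 days ⇒ peak ≥ ⌈32/7⌉ = 5, so 5 is optimal.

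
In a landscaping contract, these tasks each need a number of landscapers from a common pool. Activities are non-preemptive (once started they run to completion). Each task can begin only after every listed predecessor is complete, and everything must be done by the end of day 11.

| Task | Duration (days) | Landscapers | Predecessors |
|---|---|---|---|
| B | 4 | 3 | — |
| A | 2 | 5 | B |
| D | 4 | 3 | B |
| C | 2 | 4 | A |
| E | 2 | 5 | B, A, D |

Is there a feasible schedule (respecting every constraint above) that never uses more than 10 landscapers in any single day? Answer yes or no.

yes

Schedule B@1, A@5, D@5, C@7, E@9: d1:3  d2:3  d3:3  d4:3  d5:8  d6:8  d7:7  d8:7  d9:5  d10:5  d11:0 — peak 8 ≤ 10.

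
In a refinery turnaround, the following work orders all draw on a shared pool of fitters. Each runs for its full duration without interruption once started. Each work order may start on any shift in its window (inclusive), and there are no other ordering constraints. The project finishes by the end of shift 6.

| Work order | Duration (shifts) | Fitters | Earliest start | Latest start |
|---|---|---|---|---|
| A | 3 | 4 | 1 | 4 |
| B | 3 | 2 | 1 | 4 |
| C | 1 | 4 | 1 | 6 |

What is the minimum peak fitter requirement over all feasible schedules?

Early-start (A@1, B@1, C@1) gives peak 10: s1:10  s2:6  s3:6  s4:0  s5:0  s6:0.
Shift C→4.
Schedule A@1, B@1, C@4: s1:6  s2:6  s3:6  s4:4  s5:0  s6:0 — peak 6.

6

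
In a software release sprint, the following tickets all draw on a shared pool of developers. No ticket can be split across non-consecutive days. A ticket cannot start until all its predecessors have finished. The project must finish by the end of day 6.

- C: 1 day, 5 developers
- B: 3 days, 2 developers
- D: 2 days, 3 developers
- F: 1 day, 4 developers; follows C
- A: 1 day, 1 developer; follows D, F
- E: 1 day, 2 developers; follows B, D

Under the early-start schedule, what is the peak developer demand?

10

Early-start schedule: C@1, B@1, D@1, F@2, A@3, E@4.
Load per day: day 1: 10, day 2: 9, day 3: 3, day 4: 2, day 5: 0, day 6: 0.
Peak is 10.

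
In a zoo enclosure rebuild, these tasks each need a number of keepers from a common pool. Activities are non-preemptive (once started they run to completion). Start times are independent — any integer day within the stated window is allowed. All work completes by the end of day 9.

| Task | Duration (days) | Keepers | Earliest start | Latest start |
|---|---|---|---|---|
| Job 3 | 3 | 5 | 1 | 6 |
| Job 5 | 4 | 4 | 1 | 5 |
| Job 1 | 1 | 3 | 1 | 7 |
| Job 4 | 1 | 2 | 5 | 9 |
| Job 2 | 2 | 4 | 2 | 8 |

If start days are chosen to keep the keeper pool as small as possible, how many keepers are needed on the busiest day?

7

Early-start (Job 3@1, Job 5@1, Job 1@1, Job 4@5, Job 2@2) gives peak 13: d1:12  d2:13  d3:13  d4:4  d5:2  d6:0  d7:0  d8:0  d9:0.
Shift Job 5→4, Job 1→4, Job 2→8.
Schedule Job 3@1, Job 5@4, Job 1@4, Job 4@5, Job 2@8: d1:5  d2:5  d3:5  d4:7  d5:6  d6:4  d7:4  d8:4  d9:4 — peak 7.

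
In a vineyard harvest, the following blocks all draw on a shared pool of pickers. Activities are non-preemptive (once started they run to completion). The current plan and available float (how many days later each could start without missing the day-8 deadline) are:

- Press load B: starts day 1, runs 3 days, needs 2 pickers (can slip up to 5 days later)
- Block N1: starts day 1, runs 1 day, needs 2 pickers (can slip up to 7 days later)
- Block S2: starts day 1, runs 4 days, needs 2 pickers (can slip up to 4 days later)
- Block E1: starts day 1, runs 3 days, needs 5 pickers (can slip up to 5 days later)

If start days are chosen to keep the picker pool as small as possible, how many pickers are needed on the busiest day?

Early-start (Press load B@1, Block N1@1, Block S2@1, Block E1@1) gives peak 11: d1:11  d2:9  d3:9  d4:2  d5:0  d6:0  d7:0  d8:0.
Shift Block S2→2, Block E1→6.
Schedule Press load B@1, Block N1@1, Block S2@2, Block E1@6: d1:4  d2:4  d3:4  d4:2  d5:2  d6:5  d7:5  d8:5 — peak 5.

5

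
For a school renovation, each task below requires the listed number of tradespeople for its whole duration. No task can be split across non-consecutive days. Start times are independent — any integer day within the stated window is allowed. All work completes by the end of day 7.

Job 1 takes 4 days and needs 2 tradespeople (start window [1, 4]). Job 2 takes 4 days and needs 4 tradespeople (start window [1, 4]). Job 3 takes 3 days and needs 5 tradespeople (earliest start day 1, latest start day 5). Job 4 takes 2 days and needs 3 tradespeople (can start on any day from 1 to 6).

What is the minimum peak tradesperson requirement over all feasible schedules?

Early-start (Job 1@1, Job 2@1, Job 3@1, Job 4@1) gives peak 14: d1:14  d2:14  d3:11  d4:6  d5:0  d6:0  d7:0.
Shift Job 2→4, Job 4→5.
Schedule Job 1@1, Job 2@4, Job 3@1, Job 4@5: d1:7  d2:7  d3:7  d4:6  d5:7  d6:7  d7:4 — peak 7.
Total tradesperson-days = 45 over 7 days ⇒ peak ≥ ⌈45/7⌉ = 7, so 7 is optimal.

7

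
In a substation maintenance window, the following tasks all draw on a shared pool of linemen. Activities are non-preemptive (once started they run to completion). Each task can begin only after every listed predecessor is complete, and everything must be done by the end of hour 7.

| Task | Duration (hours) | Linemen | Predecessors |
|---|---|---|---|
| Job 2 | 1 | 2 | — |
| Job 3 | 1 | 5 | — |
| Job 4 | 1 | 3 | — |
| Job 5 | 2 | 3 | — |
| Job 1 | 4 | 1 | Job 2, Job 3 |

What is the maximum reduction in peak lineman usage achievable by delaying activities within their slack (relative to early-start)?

Early-start peak: h1:13  h2:4  h3:1  h4:1  h5:1  h6:0  h7:0 ⇒ 13.
Leveled (Job 2@1, Job 3@2, Job 4@1, Job 5@3, Job 1@3): h1:5  h2:5  h3:4  h4:4  h5:1  h6:1  h7:0 ⇒ 5.
Reduction 13 − 5 = 8.

8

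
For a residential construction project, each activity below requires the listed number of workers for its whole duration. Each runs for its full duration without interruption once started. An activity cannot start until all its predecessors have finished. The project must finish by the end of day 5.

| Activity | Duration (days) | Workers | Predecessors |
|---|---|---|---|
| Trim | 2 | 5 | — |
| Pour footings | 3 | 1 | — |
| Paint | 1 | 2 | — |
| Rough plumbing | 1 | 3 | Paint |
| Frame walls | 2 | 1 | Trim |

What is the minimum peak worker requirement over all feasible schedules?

5

Early-start (Trim@1, Pour footings@1, Paint@1, Rough plumbing@2, Frame walls@3) gives peak 9: d1:8  d2:9  d3:2  d4:1  d5:0.
Shift Pour footings→3, Paint→3, Rough plumbing→4.
Schedule Trim@1, Pour footings@3, Paint@3, Rough plumbing@4, Frame walls@3: d1:5  d2:5  d3:4  d4:5  d5:1 — peak 5.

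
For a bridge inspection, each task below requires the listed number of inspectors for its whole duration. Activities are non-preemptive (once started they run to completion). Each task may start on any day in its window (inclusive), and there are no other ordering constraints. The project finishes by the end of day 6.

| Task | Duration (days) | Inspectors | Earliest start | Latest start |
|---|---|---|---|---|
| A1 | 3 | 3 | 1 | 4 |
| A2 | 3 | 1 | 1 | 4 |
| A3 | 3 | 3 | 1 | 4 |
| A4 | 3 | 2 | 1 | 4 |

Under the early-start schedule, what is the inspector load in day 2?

9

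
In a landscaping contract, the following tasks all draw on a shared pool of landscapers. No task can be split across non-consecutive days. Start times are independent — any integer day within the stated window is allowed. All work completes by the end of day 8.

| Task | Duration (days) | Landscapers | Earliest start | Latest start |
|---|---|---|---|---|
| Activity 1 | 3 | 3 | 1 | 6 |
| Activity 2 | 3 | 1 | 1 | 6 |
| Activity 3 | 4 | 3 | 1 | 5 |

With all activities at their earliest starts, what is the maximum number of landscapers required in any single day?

Early-start schedule: Activity 1@1, Activity 2@1, Activity 3@1.
Load per day: day 1: 7, day 2: 7, day 3: 7, day 4: 3, day 5: 0, day 6: 0, day 7: 0, day 8: 0.
Peak is 7.

7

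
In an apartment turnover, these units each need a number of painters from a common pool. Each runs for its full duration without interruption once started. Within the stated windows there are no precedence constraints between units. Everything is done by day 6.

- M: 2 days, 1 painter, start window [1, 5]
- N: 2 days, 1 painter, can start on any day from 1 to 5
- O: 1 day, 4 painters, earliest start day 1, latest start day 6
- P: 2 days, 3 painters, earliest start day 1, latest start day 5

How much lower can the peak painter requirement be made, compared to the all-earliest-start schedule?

Early-start peak: d1:9  d2:5  d3:0  d4:0  d5:0  d6:0 ⇒ 9.
Leveled (M@1, N@1, O@3, P@4): d1:2  d2:2  d3:4  d4:3  d5:3  d6:0 ⇒ 4.
Reduction 9 − 4 = 5.

5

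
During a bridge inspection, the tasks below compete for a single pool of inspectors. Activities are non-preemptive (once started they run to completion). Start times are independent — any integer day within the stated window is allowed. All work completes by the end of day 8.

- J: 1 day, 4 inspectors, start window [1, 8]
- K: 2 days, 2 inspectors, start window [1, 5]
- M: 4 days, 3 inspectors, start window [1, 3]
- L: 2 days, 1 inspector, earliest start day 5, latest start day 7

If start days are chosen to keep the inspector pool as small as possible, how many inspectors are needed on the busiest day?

4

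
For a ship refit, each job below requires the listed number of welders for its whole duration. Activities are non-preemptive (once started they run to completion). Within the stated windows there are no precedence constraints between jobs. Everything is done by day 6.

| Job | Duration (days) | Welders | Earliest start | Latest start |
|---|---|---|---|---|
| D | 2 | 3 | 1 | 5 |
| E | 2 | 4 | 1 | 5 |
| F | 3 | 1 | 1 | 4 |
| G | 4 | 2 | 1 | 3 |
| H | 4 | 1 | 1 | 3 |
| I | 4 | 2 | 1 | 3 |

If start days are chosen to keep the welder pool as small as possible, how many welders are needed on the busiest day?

Early-start (D@1, E@1, F@1, G@1, H@1, I@1) gives peak 13: d1:13  d2:13  d3:6  d4:5  d5:0  d6:0.
Shift F→3, G→3, H→3, I→3.
Schedule D@1, E@1, F@3, G@3, H@3, I@3: d1:7  d2:7  d3:6  d4:6  d5:6  d6:5 — peak 7.
Total welder-days = 37 over 6 days ⇒ peak ≥ ⌈37/6⌉ = 7, so 7 is optimal.

7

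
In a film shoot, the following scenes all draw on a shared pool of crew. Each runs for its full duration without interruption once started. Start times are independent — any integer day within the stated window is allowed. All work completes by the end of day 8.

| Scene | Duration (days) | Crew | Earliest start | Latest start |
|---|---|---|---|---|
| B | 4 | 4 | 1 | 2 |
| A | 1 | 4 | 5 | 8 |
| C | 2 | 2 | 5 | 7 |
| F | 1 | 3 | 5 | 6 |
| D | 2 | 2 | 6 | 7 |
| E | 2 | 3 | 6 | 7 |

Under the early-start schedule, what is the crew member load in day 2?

At early start, day 2 has: B.
Demand: 4 = 4.

4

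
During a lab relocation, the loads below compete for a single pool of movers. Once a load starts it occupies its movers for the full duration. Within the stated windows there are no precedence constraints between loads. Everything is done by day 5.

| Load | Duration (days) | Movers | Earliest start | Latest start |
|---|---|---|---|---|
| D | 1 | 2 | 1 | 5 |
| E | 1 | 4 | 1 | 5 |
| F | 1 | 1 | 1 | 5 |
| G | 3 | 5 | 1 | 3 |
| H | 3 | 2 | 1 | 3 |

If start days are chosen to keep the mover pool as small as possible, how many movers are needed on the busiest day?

7

Early-start (D@1, E@1, F@1, G@1, H@1) gives peak 14: d1:14  d2:7  d3:7  d4:0  d5:0.
Shift G→2, H→2.
Schedule D@1, E@1, F@1, G@2, H@2: d1:7  d2:7  d3:7  d4:7  d5:0 — peak 7.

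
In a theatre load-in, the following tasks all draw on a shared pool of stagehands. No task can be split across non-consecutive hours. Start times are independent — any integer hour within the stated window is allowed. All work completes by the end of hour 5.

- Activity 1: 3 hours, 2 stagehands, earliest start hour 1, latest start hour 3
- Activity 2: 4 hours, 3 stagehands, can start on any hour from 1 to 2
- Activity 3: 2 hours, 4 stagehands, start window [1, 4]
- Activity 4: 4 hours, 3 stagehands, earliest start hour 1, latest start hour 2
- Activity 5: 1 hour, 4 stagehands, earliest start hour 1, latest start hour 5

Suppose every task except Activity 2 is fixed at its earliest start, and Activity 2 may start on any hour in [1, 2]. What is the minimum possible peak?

Activity 2@1: h1:16  h2:12  h3:8  h4:6  h5:0 → peak 16
Activity 2@2: h1:13  h2:12  h3:8  h4:6  h5:3 → peak 13
Best is Activity 2@2, peak 13.

13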